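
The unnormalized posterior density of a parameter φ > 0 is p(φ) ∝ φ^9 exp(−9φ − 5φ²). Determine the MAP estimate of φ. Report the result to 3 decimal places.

φ̂_MAP = 0.600

ℓ'(φ) = 9/φ − 9 − 10φ. Setting this to zero and multiplying by φ: 10φ² + 9φ − 9 = 0.
φ = (−9 + √(9² + 4·10·9)) / (2·10) = (−9 + √441) / 20 = (−9 + 21)/20 = 3/5.
ℓ''(φ) = −9/φ² − 10 < 0, confirming a maximum.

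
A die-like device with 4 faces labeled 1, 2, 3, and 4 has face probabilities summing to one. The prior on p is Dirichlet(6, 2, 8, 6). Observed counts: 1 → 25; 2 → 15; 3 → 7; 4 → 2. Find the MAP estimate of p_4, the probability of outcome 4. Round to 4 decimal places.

The posterior is Dirichlet(αᵢ + nᵢ) = Dirichlet(31, 17, 15, 8).
For a Dirichlet(a₁,…,a_K) with all aᵢ > 1, the mode has j-th component (aⱼ − 1)/(Σaᵢ − K).
Here Σaᵢ = 71 and K = 4, so p_4 = (8 − 1)/(71 − 4) = 7/67 ≈ 0.1045.

MAP estimate: 0.1045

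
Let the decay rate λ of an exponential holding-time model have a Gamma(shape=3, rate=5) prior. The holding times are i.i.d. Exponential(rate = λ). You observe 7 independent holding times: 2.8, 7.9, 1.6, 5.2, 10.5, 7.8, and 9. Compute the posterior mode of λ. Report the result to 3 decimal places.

λ̂_MAP = 0.181

The Exponential(rate=λ) likelihood is ∝ λ^n e^(−λΣtᵢ). Here n = 7 and Σtᵢ = 2.8 + 7.9 + 1.6 + 5.2 + 10.5 + 7.8 + 9 = 44.8.
Posterior ∝ λ^2e^(−5λ) · λ^7e^(−44.8λ) = λ^9e^(−49.8λ), i.e. Gamma(10, 49.8).
Mode = (a−1)/b = 9/49.8 ≈ 0.181.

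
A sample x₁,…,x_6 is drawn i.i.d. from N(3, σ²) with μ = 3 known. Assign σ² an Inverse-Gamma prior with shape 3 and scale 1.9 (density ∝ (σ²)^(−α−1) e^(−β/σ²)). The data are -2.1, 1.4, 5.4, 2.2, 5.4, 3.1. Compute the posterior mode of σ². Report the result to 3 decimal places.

σ̂²_MAP = 3.181

Sum of squared deviations about the known mean: SS = (-2.1−3)² + (1.4−3)² + (5.4−3)² + (2.2−3)² + (5.4−3)² + (3.1−3)² = 40.74.
The Normal likelihood contributes (σ²)^(−n/2) exp(−SS/(2σ²)), so the posterior is Inverse-Gamma(α + n/2, β + SS/2) = Inverse-Gamma(6, 22.27).
The mode of Inverse-Gamma(a, b) is b/(a+1) = 22.27/7 ≈ 3.181.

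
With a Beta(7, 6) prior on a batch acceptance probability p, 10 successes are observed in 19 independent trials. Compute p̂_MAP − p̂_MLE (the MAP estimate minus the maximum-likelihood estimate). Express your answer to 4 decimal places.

Posterior is Beta(17, 15); MAP = (17−1)/(32−2) = 16/30 ≈ 0.53333.
MLE ignores the prior: p̂_MLE = k/n = 10/19 ≈ 0.52632.
Difference = 16/30 − 10/19 = 2/285 ≈ 0.0070.

MAP − MLE = 0.0070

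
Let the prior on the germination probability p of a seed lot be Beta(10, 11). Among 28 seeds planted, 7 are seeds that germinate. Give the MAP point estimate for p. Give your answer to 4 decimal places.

Prior: Beta(10, 11).
Data: 7 successes in 28 trials. The binomial likelihood contributes p^7(1−p)^21, so the posterior is Beta(10+7, 11+21) = Beta(17, 32).
For Beta(a, b) with a, b > 1 the mode is (a−1)/(a+b−2) = 16/47 ≈ 0.3404.

p̂_MAP = 0.3404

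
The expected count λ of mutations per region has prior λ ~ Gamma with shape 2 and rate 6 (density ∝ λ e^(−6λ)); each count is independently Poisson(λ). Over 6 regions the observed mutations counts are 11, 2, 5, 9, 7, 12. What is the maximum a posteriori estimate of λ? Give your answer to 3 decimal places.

λ̂_MAP = 3.917

Σxᵢ = 11+2+5+9+7+12 = 46, with n = 6.
Posterior ∝ λe^(−6λ) · λ^46e^(−6λ) = λ^47e^(−12λ), i.e. Gamma(shape=48, rate=12).
The mode of a Gamma(a, b) with a ≥ 1 (shape–rate) is (a−1)/b = 47/12 ≈ 3.917.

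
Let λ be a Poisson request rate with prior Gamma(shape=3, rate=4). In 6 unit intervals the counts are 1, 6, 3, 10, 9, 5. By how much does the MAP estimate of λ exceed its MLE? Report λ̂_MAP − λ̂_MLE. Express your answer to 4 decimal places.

Σxᵢ = 34. Posterior is Gamma(37, 10); MAP = (37−1)/10 = 36/10 ≈ 3.60000.
MLE = x̄ = 34/6 ≈ 5.66667.
Difference = 36/10 − 34/6 = -31/15 ≈ -2.0667.

MAP − MLE = -2.0667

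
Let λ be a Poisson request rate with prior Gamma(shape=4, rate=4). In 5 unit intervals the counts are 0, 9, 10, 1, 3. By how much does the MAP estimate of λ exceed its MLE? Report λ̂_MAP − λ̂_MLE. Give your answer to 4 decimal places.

Σxᵢ = 23. Posterior is Gamma(27, 9); MAP = (27−1)/9 = 26/9 ≈ 2.88889.
MLE = x̄ = 23/5 ≈ 4.60000.
Difference = 26/9 − 23/5 = -77/45 ≈ -1.7111.

MAP − MLE = -1.7111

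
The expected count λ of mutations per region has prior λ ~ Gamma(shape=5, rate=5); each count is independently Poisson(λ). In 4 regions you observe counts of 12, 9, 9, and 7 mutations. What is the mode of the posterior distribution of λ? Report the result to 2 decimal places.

Σxᵢ = 12+9+9+7 = 37, with n = 4.
Posterior ∝ λ^4e^(−5λ) · λ^37e^(−4λ) = λ^41e^(−9λ), i.e. Gamma(shape=42, rate=9).
The mode of a Gamma(a, b) with a ≥ 1 (shape–rate) is (a−1)/b = 41/9 ≈ 4.56.

λ̂_MAP = 4.56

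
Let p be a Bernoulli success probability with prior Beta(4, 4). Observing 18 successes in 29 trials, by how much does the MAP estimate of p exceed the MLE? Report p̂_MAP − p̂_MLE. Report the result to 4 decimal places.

Posterior is Beta(22, 15); MAP = (22−1)/(37−2) = 21/35 ≈ 0.60000.
MLE ignores the prior: p̂_MLE = k/n = 18/29 ≈ 0.62069.
Difference = 21/35 − 18/29 = -3/145 ≈ -0.0207.

MAP − MLE = -0.0207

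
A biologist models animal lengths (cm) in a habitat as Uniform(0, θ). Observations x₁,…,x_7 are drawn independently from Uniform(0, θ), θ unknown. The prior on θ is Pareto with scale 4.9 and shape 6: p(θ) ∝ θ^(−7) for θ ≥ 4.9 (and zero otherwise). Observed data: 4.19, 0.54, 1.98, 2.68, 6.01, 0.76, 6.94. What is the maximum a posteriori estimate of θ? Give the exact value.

θ̂_MAP = 6.94

The Uniform(0, θ) likelihood is θ^(−n) for θ ≥ max(xᵢ), zero otherwise. Here max(xᵢ) = 6.94.
Posterior ∝ θ^(−7) · θ^(−7) = θ^(−14) on θ ≥ max(4.9, 6.94) = 6.94.
This density is strictly decreasing in θ, so the posterior mode lies at the lower boundary of the support.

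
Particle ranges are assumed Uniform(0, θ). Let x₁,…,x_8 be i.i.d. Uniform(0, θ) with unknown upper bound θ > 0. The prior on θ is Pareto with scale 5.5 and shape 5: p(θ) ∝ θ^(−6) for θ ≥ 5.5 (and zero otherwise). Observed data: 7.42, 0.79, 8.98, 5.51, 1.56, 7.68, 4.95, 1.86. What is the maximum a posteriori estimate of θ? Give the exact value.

The Uniform(0, θ) likelihood is θ^(−n) for θ ≥ max(xᵢ), zero otherwise. Here max(xᵢ) = 8.98.
Posterior ∝ θ^(−6) · θ^(−8) = θ^(−14) on θ ≥ max(5.5, 8.98) = 8.98.
This density is strictly decreasing in θ, so the posterior mode lies at the lower boundary of the support.

θ̂_MAP = 8.98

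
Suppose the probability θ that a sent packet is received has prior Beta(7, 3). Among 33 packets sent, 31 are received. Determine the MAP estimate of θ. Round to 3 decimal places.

θ̂_MAP = 0.902

Prior: Beta(7, 3).
Data: 31 successes in 33 trials. The binomial likelihood contributes θ^31(1−θ)^2, so the posterior is Beta(7+31, 3+2) = Beta(38, 5).
For Beta(a, b) with a, b > 1 the mode is (a−1)/(a+b−2) = 37/41 ≈ 0.902.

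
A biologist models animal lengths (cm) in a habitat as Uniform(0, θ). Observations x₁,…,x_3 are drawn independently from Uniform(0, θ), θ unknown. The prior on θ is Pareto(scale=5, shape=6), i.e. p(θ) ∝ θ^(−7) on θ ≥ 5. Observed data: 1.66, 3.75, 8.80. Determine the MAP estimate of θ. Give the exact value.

The Uniform(0, θ) likelihood is θ^(−n) for θ ≥ max(xᵢ), zero otherwise. Here max(xᵢ) = 8.80.
Posterior ∝ θ^(−7) · θ^(−3) = θ^(−10) on θ ≥ max(5, 8.80) = 8.80.
This density is strictly decreasing in θ, so the posterior mode lies at the lower boundary of the support.

θ̂_MAP = 8.80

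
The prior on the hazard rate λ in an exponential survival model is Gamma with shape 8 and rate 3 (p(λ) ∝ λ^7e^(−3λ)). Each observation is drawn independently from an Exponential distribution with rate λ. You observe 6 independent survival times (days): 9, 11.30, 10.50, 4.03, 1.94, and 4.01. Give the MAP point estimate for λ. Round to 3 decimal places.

The Exponential(rate=λ) likelihood is ∝ λ^n e^(−λΣtᵢ). Here n = 6 and Σtᵢ = 9 + 11.30 + 10.50 + 4.03 + 1.94 + 4.01 = 40.78.
Posterior ∝ λ^7e^(−3λ) · λ^6e^(−40.78λ) = λ^13e^(−43.78λ), i.e. Gamma(14, 43.78).
Mode = (a−1)/b = 13/43.78 ≈ 0.297.

λ̂_MAP = 0.297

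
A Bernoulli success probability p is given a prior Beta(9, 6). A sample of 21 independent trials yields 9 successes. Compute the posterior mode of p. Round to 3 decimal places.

p̂_MAP = 0.500

Prior: Beta(9, 6).
Data: 9 successes in 21 trials. The binomial likelihood contributes p^9(1−p)^12, so the posterior is Beta(9+9, 6+12) = Beta(18, 18).
For Beta(a, b) with a, b > 1 the mode is (a−1)/(a+b−2) = 17/34 ≈ 0.500.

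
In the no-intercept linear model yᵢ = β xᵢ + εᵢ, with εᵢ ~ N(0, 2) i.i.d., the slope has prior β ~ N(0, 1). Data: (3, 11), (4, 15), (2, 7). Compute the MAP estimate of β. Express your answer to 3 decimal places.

β̂_MAP = 3.452

log p(β | y) = −Σ(yᵢ − βxᵢ)²/(2·2) − β²/(2·1) + const.
Setting the derivative to zero: Σxᵢ(yᵢ − βxᵢ)/2 − β/1 = 0, so β = Σxᵢyᵢ / (Σxᵢ² + σ²/τ²).
Σxᵢyᵢ = 3·11 + 4·15 + 2·7 = 107; Σxᵢ² = 29; σ²/τ² = 2.
β̂_MAP = 107 / (29 + 2) = 107/31 ≈ 3.452.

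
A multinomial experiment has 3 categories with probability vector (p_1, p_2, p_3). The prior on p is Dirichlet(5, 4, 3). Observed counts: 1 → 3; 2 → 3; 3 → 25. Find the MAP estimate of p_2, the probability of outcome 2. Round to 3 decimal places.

MAP estimate: 0.150

The posterior is Dirichlet(αᵢ + nᵢ) = Dirichlet(8, 7, 28).
For a Dirichlet(a₁,…,a_K) with all aᵢ > 1, the mode has j-th component (aⱼ − 1)/(Σaᵢ − K).
Here Σaᵢ = 43 and K = 3, so p_2 = (7 − 1)/(43 − 3) = 6/40 ≈ 0.150.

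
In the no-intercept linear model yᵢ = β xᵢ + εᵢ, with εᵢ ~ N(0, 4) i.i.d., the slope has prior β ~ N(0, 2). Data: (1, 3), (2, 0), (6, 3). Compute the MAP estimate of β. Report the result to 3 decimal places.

β̂_MAP = 0.488

log p(β | y) = −Σ(yᵢ − βxᵢ)²/(2·4) − β²/(2·2) + const.
Setting the derivative to zero: Σxᵢ(yᵢ − βxᵢ)/4 − β/2 = 0, so β = Σxᵢyᵢ / (Σxᵢ² + σ²/τ²).
Σxᵢyᵢ = 1·3 + 2·0 + 6·3 = 21; Σxᵢ² = 41; σ²/τ² = 2.
β̂_MAP = 21 / (41 + 2) = 21/43 ≈ 0.488.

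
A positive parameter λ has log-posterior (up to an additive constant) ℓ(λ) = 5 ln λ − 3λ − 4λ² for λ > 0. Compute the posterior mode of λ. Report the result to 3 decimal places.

λ̂_MAP = 0.625

ℓ'(λ) = 5/λ − 3 − 8λ. Setting this to zero and multiplying by λ: 8λ² + 3λ − 5 = 0.
λ = (−3 + √(3² + 4·8·5)) / (2·8) = (−3 + √169) / 16 = (−3 + 13)/16 = 5/8.
ℓ''(λ) = −5/λ² − 8 < 0, confirming a maximum.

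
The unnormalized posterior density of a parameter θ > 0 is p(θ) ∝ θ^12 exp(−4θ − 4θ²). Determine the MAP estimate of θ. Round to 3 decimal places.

ℓ'(θ) = 12/θ − 4 − 8θ. Setting this to zero and multiplying by θ: 8θ² + 4θ − 12 = 0.
θ = (−4 + √(4² + 4·8·12)) / (2·8) = (−4 + √400) / 16 = (−4 + 20)/16 = 1.
ℓ''(θ) = −12/θ² − 8 < 0, confirming a maximum.

θ̂_MAP = 1.000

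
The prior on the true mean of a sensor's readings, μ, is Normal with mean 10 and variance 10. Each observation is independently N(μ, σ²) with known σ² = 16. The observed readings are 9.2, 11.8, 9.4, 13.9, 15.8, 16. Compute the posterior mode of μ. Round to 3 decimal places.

n = 6; x̄ = (9.2 + 11.8 + 9.4 + 13.9 + 15.8 + 16)/6 = 76.1/6 = 761/60 ≈ 12.6833.
For a Normal prior and Normal likelihood with known variance, the posterior is Normal; its mode equals its mean, the precision-weighted average.
Prior precision 1/σ₀² = 1/10 = 0.1; data precision n/σ² = 6/16 = 0.375.
μ̂ = (0.1·10 + 0.375·(761/60)) / (0.1 + 0.375) = 5.75625/0.475 = 921/76 ≈ 12.118.

μ̂_MAP = 12.118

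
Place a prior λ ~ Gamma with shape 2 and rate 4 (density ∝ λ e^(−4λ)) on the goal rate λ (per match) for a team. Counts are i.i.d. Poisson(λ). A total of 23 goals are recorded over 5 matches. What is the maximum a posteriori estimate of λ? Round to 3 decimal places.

Σxᵢ = 23, n = 5.
Posterior ∝ λe^(−4λ) · λ^23e^(−5λ) = λ^24e^(−9λ), i.e. Gamma(shape=25, rate=9).
The mode of a Gamma(a, b) with a ≥ 1 (shape–rate) is (a−1)/b = 24/9 ≈ 2.667.

λ̂_MAP = 2.667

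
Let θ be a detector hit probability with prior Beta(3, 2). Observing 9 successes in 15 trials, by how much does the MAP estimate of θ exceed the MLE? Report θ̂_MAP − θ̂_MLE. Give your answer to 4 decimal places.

MAP − MLE = 0.0111

Posterior is Beta(12, 8); MAP = (12−1)/(20−2) = 11/18 ≈ 0.61111.
MLE ignores the prior: θ̂_MLE = k/n = 9/15 ≈ 0.60000.
Difference = 11/18 − 9/15 = 1/90 ≈ 0.0111.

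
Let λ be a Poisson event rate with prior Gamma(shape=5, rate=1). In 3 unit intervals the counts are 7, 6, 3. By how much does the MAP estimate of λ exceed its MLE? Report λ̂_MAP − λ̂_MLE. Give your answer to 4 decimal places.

Σxᵢ = 16. Posterior is Gamma(21, 4); MAP = (21−1)/4 = 20/4 ≈ 5.00000.
MLE = x̄ = 16/3 ≈ 5.33333.
Difference = 20/4 − 16/3 = -1/3 ≈ -0.3333.

MAP − MLE = -0.3333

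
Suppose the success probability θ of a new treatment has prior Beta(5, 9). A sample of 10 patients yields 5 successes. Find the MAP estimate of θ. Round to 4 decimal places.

Prior: Beta(5, 9).
Data: 5 successes in 10 trials. The binomial likelihood contributes θ^5(1−θ)^5, so the posterior is Beta(5+5, 9+5) = Beta(10, 14).
For Beta(a, b) with a, b > 1 the mode is (a−1)/(a+b−2) = 9/22 ≈ 0.4091.

θ̂_MAP = 0.4091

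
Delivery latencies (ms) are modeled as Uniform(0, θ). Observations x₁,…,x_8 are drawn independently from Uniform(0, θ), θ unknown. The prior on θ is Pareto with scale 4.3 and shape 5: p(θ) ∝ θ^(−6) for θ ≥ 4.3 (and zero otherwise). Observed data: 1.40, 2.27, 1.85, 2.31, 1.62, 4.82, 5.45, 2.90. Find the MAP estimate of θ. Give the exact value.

θ̂_MAP = 5.45

The Uniform(0, θ) likelihood is θ^(−n) for θ ≥ max(xᵢ), zero otherwise. Here max(xᵢ) = 5.45.
Posterior ∝ θ^(−6) · θ^(−8) = θ^(−14) on θ ≥ max(4.3, 5.45) = 5.45.
This density is strictly decreasing in θ, so the posterior mode lies at the lower boundary of the support.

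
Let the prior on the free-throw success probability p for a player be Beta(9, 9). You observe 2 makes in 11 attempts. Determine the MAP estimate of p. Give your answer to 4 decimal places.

Prior: Beta(9, 9).
Data: 2 successes in 11 trials. The binomial likelihood contributes p^2(1−p)^9, so the posterior is Beta(9+2, 9+9) = Beta(11, 18).
For Beta(a, b) with a, b > 1 the mode is (a−1)/(a+b−2) = 10/27 ≈ 0.3704.

p̂_MAP = 0.3704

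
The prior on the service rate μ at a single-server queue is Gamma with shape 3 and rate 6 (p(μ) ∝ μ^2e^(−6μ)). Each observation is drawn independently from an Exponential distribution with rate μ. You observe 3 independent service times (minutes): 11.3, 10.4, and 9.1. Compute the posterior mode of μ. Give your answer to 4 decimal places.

The Exponential(rate=μ) likelihood is ∝ μ^n e^(−μΣtᵢ). Here n = 3 and Σtᵢ = 11.3 + 10.4 + 9.1 = 30.8.
Posterior ∝ μ^2e^(−6μ) · μ^3e^(−30.8μ) = μ^5e^(−36.8μ), i.e. Gamma(6, 36.8).
Mode = (a−1)/b = 5/36.8 ≈ 0.1359.

μ̂_MAP = 0.1359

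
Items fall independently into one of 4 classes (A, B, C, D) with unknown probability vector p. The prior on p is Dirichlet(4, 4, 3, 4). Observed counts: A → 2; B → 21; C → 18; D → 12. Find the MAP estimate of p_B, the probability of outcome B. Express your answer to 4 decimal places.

MAP estimate of p_B = 0.3750

The posterior is Dirichlet(αᵢ + nᵢ) = Dirichlet(6, 25, 21, 16).
For a Dirichlet(a₁,…,a_K) with all aᵢ > 1, the mode has j-th component (aⱼ − 1)/(Σaᵢ − K).
Here Σaᵢ = 68 and K = 4, so p_B = (25 − 1)/(68 − 4) = 24/64 ≈ 0.3750.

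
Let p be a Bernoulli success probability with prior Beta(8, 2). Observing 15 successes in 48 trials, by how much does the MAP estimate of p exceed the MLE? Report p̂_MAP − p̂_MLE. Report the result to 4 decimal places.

MAP − MLE = 0.0804

Posterior is Beta(23, 35); MAP = (23−1)/(58−2) = 22/56 ≈ 0.39286.
MLE ignores the prior: p̂_MLE = k/n = 15/48 ≈ 0.31250.
Difference = 22/56 − 15/48 = 9/112 ≈ 0.0804.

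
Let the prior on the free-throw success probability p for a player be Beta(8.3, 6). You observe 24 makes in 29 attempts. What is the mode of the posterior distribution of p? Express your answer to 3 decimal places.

Prior: Beta(8.3, 6).
Data: 24 successes in 29 trials. The binomial likelihood contributes p^24(1−p)^5, so the posterior is Beta(8.3+24, 6+5) = Beta(32.3, 11).
For Beta(a, b) with a, b > 1 the mode is (a−1)/(a+b−2) = 31.3/41.3 ≈ 0.758.

p̂_MAP = 0.758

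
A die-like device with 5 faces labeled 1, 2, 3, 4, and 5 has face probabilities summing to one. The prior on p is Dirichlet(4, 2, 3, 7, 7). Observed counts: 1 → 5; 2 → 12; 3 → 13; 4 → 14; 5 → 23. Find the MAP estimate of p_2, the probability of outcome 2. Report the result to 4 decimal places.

MAP estimate: 0.1529

The posterior is Dirichlet(αᵢ + nᵢ) = Dirichlet(9, 14, 16, 21, 30).
For a Dirichlet(a₁,…,a_K) with all aᵢ > 1, the mode has j-th component (aⱼ − 1)/(Σaᵢ − K).
Here Σaᵢ = 90 and K = 5, so p_2 = (14 − 1)/(90 − 5) = 13/85 ≈ 0.1529.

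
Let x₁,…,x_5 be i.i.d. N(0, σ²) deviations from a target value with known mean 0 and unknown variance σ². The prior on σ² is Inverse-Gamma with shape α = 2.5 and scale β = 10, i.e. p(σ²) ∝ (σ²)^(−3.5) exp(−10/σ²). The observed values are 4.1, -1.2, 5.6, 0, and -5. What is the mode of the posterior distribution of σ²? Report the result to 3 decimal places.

σ̂²_MAP = 7.884

Sum of squared deviations about the known mean: SS = (4.1−0)² + (-1.2−0)² + (5.6−0)² + (0−0)² + (-5−0)² = 74.61.
The Normal likelihood contributes (σ²)^(−n/2) exp(−SS/(2σ²)), so the posterior is Inverse-Gamma(α + n/2, β + SS/2) = Inverse-Gamma(5, 47.305).
The mode of Inverse-Gamma(a, b) is b/(a+1) = 47.305/6 ≈ 7.884.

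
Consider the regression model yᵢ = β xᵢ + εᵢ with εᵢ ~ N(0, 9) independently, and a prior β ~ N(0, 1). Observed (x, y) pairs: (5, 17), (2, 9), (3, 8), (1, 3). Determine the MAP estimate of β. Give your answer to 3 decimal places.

β̂_MAP = 2.708

log p(β | y) = −Σ(yᵢ − βxᵢ)²/(2·9) − β²/(2·1) + const.
Setting the derivative to zero: Σxᵢ(yᵢ − βxᵢ)/9 − β/1 = 0, so β = Σxᵢyᵢ / (Σxᵢ² + σ²/τ²).
Σxᵢyᵢ = 5·17 + 2·9 + 3·8 + 1·3 = 130; Σxᵢ² = 39; σ²/τ² = 9.
β̂_MAP = 130 / (39 + 9) = 130/48 ≈ 2.708.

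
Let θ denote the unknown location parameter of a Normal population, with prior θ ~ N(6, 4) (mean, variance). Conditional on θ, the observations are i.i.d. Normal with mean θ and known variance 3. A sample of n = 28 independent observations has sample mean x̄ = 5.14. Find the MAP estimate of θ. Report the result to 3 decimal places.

n = 28, x̄ = 5.14.
For a Normal prior and Normal likelihood with known variance, the posterior is Normal; its mode equals its mean, the precision-weighted average.
Prior precision 1/σ₀² = 1/4 = 0.25; data precision n/σ² = 28/3.
θ̂ = (0.25·6 + (28/3)·5.14) / (0.25 + 28/3) = (7421/150)/(115/12) = 14842/2875 ≈ 5.162.

θ̂_MAP = 5.162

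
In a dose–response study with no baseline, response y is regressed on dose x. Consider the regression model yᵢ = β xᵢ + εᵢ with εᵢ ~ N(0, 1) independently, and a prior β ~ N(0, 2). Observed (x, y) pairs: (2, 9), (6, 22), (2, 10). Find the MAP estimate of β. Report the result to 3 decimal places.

log p(β | y) = −Σ(yᵢ − βxᵢ)²/(2·1) − β²/(2·2) + const.
Setting the derivative to zero: Σxᵢ(yᵢ − βxᵢ)/1 − β/2 = 0, so β = Σxᵢyᵢ / (Σxᵢ² + σ²/τ²).
Σxᵢyᵢ = 2·9 + 6·22 + 2·10 = 170; Σxᵢ² = 44; σ²/τ² = 0.5.
β̂_MAP = 170 / (44 + 0.5) = 170/44.5 ≈ 3.820.

β̂_MAP = 3.820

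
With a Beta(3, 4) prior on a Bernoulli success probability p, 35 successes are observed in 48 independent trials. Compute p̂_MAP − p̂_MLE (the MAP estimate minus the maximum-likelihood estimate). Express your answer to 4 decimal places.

MAP − MLE = -0.0311

Posterior is Beta(38, 17); MAP = (38−1)/(55−2) = 37/53 ≈ 0.69811.
MLE ignores the prior: p̂_MLE = k/n = 35/48 ≈ 0.72917.
Difference = 37/53 − 35/48 = -79/2544 ≈ -0.0311.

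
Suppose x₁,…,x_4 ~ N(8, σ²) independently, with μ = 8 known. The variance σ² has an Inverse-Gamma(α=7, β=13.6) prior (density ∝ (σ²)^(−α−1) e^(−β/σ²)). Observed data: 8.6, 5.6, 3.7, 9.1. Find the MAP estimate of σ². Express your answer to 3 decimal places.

σ̂²_MAP = 2.651

Sum of squared deviations about the known mean: SS = (8.6−8)² + (5.6−8)² + (3.7−8)² + (9.1−8)² = 25.82.
The Normal likelihood contributes (σ²)^(−n/2) exp(−SS/(2σ²)), so the posterior is Inverse-Gamma(α + n/2, β + SS/2) = Inverse-Gamma(9, 26.51).
The mode of Inverse-Gamma(a, b) is b/(a+1) = 26.51/10 ≈ 2.651.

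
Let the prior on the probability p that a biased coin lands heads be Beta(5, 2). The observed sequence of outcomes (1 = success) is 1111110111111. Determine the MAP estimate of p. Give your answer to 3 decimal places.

p̂_MAP = 0.889

Prior: Beta(5, 2).
Data: 12 successes in 13 trials (from the sequence). The binomial likelihood contributes p^12(1−p)^1, so the posterior is Beta(5+12, 2+1) = Beta(17, 3).
For Beta(a, b) with a, b > 1 the mode is (a−1)/(a+b−2) = 16/18 ≈ 0.889.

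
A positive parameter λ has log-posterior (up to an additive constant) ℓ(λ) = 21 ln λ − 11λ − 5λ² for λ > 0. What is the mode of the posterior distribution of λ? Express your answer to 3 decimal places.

ℓ'(λ) = 21/λ − 11 − 10λ. Setting this to zero and multiplying by λ: 10λ² + 11λ − 21 = 0.
λ = (−11 + √(11² + 4·10·21)) / (2·10) = (−11 + √961) / 20 = (−11 + 31)/20 = 1.
ℓ''(λ) = −21/λ² − 10 < 0, confirming a maximum.

λ̂_MAP = 1.000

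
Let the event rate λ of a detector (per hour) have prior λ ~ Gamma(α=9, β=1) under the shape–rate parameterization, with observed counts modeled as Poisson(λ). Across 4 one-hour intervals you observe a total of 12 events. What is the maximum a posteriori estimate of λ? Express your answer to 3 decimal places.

Σxᵢ = 12, n = 4.
Posterior ∝ λ^8e^(−1λ) · λ^12e^(−4λ) = λ^20e^(−5λ), i.e. Gamma(shape=21, rate=5).
The mode of a Gamma(a, b) with a ≥ 1 (shape–rate) is (a−1)/b = 20/5 ≈ 4.000.

λ̂_MAP = 4.000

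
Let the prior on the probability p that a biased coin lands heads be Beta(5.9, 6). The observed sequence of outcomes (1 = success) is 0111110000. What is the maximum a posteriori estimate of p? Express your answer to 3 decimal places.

Prior: Beta(5.9, 6).
Data: 5 successes in 10 trials (from the sequence). The binomial likelihood contributes p^5(1−p)^5, so the posterior is Beta(5.9+5, 6+5) = Beta(10.9, 11).
For Beta(a, b) with a, b > 1 the mode is (a−1)/(a+b−2) = 9.9/19.9 ≈ 0.497.

p̂_MAP = 0.497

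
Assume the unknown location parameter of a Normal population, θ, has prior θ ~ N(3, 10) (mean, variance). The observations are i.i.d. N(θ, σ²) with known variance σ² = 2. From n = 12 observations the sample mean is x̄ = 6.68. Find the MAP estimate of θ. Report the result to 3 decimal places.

n = 12, x̄ = 6.68.
For a Normal prior and Normal likelihood with known variance, the posterior is Normal; its mode equals its mean, the precision-weighted average.
Prior precision 1/σ₀² = 1/10 = 0.1; data precision n/σ² = 12/2 = 6.
θ̂ = (0.1·3 + 6·6.68) / (0.1 + 6) = 40.38/6.1 = 2019/305 ≈ 6.620.

θ̂_MAP = 6.620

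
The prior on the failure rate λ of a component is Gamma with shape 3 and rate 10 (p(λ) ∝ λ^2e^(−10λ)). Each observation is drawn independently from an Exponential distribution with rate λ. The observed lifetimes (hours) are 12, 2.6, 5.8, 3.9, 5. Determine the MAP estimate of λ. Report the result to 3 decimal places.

The Exponential(rate=λ) likelihood is ∝ λ^n e^(−λΣtᵢ). Here n = 5 and Σtᵢ = 12 + 2.6 + 5.8 + 3.9 + 5 = 29.3.
Posterior ∝ λ^2e^(−10λ) · λ^5e^(−29.3λ) = λ^7e^(−39.3λ), i.e. Gamma(8, 39.3).
Mode = (a−1)/b = 7/39.3 ≈ 0.178.

λ̂_MAP = 0.178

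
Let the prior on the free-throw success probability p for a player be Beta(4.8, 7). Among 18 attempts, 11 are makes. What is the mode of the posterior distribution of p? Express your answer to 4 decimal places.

Prior: Beta(4.8, 7).
Data: 11 successes in 18 trials. The binomial likelihood contributes p^11(1−p)^7, so the posterior is Beta(4.8+11, 7+7) = Beta(15.8, 14).
For Beta(a, b) with a, b > 1 the mode is (a−1)/(a+b−2) = 14.8/27.8 ≈ 0.5324.

p̂_MAP = 0.5324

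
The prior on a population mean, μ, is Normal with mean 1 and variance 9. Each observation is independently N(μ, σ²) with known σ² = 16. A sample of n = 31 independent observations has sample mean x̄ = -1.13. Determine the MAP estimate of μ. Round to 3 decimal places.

n = 31, x̄ = -1.13.
For a Normal prior and Normal likelihood with known variance, the posterior is Normal; its mode equals its mean, the precision-weighted average.
Prior precision 1/σ₀² = 1/9; data precision n/σ² = 31/16 = 1.9375.
μ̂ = ((1/9)·1 + 1.9375·(-1.13)) / (1/9 + 1.9375) = (-29927/14400)/(295/144) = -29927/29500 ≈ -1.014.

μ̂_MAP = -1.014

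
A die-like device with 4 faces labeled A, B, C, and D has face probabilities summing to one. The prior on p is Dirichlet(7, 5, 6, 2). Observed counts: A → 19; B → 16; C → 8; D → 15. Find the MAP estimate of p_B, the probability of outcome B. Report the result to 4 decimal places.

MAP estimate of p_B = 0.2703

The posterior is Dirichlet(αᵢ + nᵢ) = Dirichlet(26, 21, 14, 17).
For a Dirichlet(a₁,…,a_K) with all aᵢ > 1, the mode has j-th component (aⱼ − 1)/(Σaᵢ − K).
Here Σaᵢ = 78 and K = 4, so p_B = (21 − 1)/(78 − 4) = 20/74 ≈ 0.2703.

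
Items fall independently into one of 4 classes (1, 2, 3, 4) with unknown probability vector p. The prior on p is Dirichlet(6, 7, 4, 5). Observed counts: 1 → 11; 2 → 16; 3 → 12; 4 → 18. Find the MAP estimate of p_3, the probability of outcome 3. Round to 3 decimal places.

MAP estimate: 0.200

The posterior is Dirichlet(αᵢ + nᵢ) = Dirichlet(17, 23, 16, 23).
For a Dirichlet(a₁,…,a_K) with all aᵢ > 1, the mode has j-th component (aⱼ − 1)/(Σaᵢ − K).
Here Σaᵢ = 79 and K = 4, so p_3 = (16 − 1)/(79 − 4) = 15/75 ≈ 0.200.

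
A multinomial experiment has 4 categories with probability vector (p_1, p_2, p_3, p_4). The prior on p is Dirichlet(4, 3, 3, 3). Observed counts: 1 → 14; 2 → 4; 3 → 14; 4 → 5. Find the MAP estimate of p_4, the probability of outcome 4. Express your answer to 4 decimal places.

The posterior is Dirichlet(αᵢ + nᵢ) = Dirichlet(18, 7, 17, 8).
For a Dirichlet(a₁,…,a_K) with all aᵢ > 1, the mode has j-th component (aⱼ − 1)/(Σaᵢ − K).
Here Σaᵢ = 50 and K = 4, so p_4 = (8 − 1)/(50 − 4) = 7/46 ≈ 0.1522.

MAP estimate: 0.1522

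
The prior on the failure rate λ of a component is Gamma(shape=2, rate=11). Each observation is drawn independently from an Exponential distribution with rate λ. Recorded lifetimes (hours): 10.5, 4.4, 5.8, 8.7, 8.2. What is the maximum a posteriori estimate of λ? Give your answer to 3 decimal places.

The Exponential(rate=λ) likelihood is ∝ λ^n e^(−λΣtᵢ). Here n = 5 and Σtᵢ = 10.5 + 4.4 + 5.8 + 8.7 + 8.2 = 37.6.
Posterior ∝ λe^(−11λ) · λ^5e^(−37.6λ) = λ^6e^(−48.6λ), i.e. Gamma(7, 48.6).
Mode = (a−1)/b = 6/48.6 ≈ 0.123.

λ̂_MAP = 0.123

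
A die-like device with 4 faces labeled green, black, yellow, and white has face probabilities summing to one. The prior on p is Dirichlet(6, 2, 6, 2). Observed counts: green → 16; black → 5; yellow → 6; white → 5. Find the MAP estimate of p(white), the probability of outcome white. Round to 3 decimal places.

MAP estimate of p(white) = 0.136

The posterior is Dirichlet(αᵢ + nᵢ) = Dirichlet(22, 7, 12, 7).
For a Dirichlet(a₁,…,a_K) with all aᵢ > 1, the mode has j-th component (aⱼ − 1)/(Σaᵢ − K).
Here Σaᵢ = 48 and K = 4, so p(white) = (7 − 1)/(48 − 4) = 6/44 ≈ 0.136.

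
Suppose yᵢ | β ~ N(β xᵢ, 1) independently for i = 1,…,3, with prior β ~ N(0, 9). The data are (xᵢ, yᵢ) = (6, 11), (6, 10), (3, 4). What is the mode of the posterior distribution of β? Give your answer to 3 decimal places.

log p(β | y) = −Σ(yᵢ − βxᵢ)²/(2·1) − β²/(2·9) + const.
Setting the derivative to zero: Σxᵢ(yᵢ − βxᵢ)/1 − β/9 = 0, so β = Σxᵢyᵢ / (Σxᵢ² + σ²/τ²).
Σxᵢyᵢ = 6·11 + 6·10 + 3·4 = 138; Σxᵢ² = 81; σ²/τ² = 1/9.
β̂_MAP = 138 / (81 + 1/9) = 138/(730/9) = 621/365 ≈ 1.701.

β̂_MAP = 1.701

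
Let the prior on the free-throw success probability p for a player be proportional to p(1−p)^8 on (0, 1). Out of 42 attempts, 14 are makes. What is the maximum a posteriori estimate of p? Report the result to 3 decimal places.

The prior density ∝ p(1−p)^8 is the kernel of Beta(2, 9).
Data: 14 successes in 42 trials. The binomial likelihood contributes p^14(1−p)^28, so the posterior is Beta(2+14, 9+28) = Beta(16, 37).
For Beta(a, b) with a, b > 1 the mode is (a−1)/(a+b−2) = 15/51 ≈ 0.294.

p̂_MAP = 0.294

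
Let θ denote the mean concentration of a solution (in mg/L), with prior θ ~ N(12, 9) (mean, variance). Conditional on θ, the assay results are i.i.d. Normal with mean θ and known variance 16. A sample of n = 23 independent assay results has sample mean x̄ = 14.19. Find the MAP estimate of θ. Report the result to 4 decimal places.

θ̂_MAP = 14.0329

n = 23, x̄ = 14.19.
For a Normal prior and Normal likelihood with known variance, the posterior is Normal; its mode equals its mean, the precision-weighted average.
Prior precision 1/σ₀² = 1/9; data precision n/σ² = 23/16 = 1.4375.
θ̂ = ((1/9)·12 + 1.4375·14.19) / (1/9 + 1.4375) = (104311/4800)/(223/144) = 312933/22300 ≈ 14.0329.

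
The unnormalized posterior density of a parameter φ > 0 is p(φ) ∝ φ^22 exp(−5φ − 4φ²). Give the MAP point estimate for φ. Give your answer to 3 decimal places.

ℓ'(φ) = 22/φ − 5 − 8φ. Setting this to zero and multiplying by φ: 8φ² + 5φ − 22 = 0.
φ = (−5 + √(5² + 4·8·22)) / (2·8) = (−5 + √729) / 16 = (−5 + 27)/16 = 11/8.
ℓ''(φ) = −22/φ² − 8 < 0, confirming a maximum.

φ̂_MAP = 1.375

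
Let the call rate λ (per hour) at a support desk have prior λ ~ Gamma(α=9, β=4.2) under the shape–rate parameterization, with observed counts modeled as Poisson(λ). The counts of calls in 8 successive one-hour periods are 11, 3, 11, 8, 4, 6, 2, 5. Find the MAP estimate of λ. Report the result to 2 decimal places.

λ̂_MAP = 4.75

Σxᵢ = 11+3+11+8+4+6+2+5 = 50, with n = 8.
Posterior ∝ λ^8e^(−4.2λ) · λ^50e^(−8λ) = λ^58e^(−12.2λ), i.e. Gamma(shape=59, rate=12.2).
The mode of a Gamma(a, b) with a ≥ 1 (shape–rate) is (a−1)/b = 58/12.2 ≈ 4.75.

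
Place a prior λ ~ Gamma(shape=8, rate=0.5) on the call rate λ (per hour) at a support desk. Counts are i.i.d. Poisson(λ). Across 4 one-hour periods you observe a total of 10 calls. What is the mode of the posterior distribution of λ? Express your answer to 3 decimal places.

λ̂_MAP = 3.778

Σxᵢ = 10, n = 4.
Posterior ∝ λ^7e^(−0.5λ) · λ^10e^(−4λ) = λ^17e^(−4.5λ), i.e. Gamma(shape=18, rate=4.5).
The mode of a Gamma(a, b) with a ≥ 1 (shape–rate) is (a−1)/b = 17/4.5 ≈ 3.778.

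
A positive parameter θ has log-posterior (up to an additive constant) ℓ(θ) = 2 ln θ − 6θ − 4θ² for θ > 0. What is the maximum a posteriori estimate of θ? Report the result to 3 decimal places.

ℓ'(θ) = 2/θ − 6 − 8θ. Setting this to zero and multiplying by θ: 8θ² + 6θ − 2 = 0.
θ = (−6 + √(6² + 4·8·2)) / (2·8) = (−6 + √100) / 16 = (−6 + 10)/16 = 1/4.
ℓ''(θ) = −2/θ² − 8 < 0, confirming a maximum.

θ̂_MAP = 0.250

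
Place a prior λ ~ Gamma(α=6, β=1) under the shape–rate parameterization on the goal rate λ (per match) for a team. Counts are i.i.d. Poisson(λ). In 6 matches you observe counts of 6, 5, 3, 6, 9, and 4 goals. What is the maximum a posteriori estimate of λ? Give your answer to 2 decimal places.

Σxᵢ = 6+5+3+6+9+4 = 33, with n = 6.
Posterior ∝ λ^5e^(−1λ) · λ^33e^(−6λ) = λ^38e^(−7λ), i.e. Gamma(shape=39, rate=7).
The mode of a Gamma(a, b) with a ≥ 1 (shape–rate) is (a−1)/b = 38/7 ≈ 5.43.

λ̂_MAP = 5.43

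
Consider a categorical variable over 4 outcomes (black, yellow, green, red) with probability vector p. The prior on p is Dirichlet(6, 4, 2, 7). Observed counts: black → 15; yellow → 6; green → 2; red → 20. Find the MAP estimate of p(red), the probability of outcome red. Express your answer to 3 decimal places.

The posterior is Dirichlet(αᵢ + nᵢ) = Dirichlet(21, 10, 4, 27).
For a Dirichlet(a₁,…,a_K) with all aᵢ > 1, the mode has j-th component (aⱼ − 1)/(Σaᵢ − K).
Here Σaᵢ = 62 and K = 4, so p(red) = (27 − 1)/(62 − 4) = 26/58 ≈ 0.448.

MAP estimate of p(red) = 0.448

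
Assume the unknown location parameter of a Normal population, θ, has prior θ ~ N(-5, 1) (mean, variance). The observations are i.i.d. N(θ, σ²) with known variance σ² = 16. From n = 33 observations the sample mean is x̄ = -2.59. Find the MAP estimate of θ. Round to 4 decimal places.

n = 33, x̄ = -2.59.
For a Normal prior and Normal likelihood with known variance, the posterior is Normal; its mode equals its mean, the precision-weighted average.
Prior precision 1/σ₀² = 1/1 = 1; data precision n/σ² = 33/16 = 2.0625.
θ̂ = (1·(-5) + 2.0625·(-2.59)) / (1 + 2.0625) = (-10.341875)/3.0625 = -16547/4900 ≈ -3.3769.

θ̂_MAP = -3.3769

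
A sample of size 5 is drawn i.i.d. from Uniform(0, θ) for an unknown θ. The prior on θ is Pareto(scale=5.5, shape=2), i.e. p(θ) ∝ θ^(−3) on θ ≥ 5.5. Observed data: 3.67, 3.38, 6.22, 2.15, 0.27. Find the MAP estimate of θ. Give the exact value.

The Uniform(0, θ) likelihood is θ^(−n) for θ ≥ max(xᵢ), zero otherwise. Here max(xᵢ) = 6.22.
Posterior ∝ θ^(−3) · θ^(−5) = θ^(−8) on θ ≥ max(5.5, 6.22) = 6.22.
This density is strictly decreasing in θ, so the posterior mode lies at the lower boundary of the support.

θ̂_MAP = 6.22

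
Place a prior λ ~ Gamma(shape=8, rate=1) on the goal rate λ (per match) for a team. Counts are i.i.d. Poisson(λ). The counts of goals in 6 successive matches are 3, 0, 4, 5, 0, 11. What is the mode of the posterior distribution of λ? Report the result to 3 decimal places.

λ̂_MAP = 4.286

Σxᵢ = 3+0+4+5+0+11 = 23, with n = 6.
Posterior ∝ λ^7e^(−1λ) · λ^23e^(−6λ) = λ^30e^(−7λ), i.e. Gamma(shape=31, rate=7).
The mode of a Gamma(a, b) with a ≥ 1 (shape–rate) is (a−1)/b = 30/7 ≈ 4.286.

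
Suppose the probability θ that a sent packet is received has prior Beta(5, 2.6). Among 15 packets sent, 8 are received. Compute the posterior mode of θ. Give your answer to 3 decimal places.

θ̂_MAP = 0.583

Prior: Beta(5, 2.6).
Data: 8 successes in 15 trials. The binomial likelihood contributes θ^8(1−θ)^7, so the posterior is Beta(5+8, 2.6+7) = Beta(13, 9.6).
For Beta(a, b) with a, b > 1 the mode is (a−1)/(a+b−2) = 12/20.6 ≈ 0.583.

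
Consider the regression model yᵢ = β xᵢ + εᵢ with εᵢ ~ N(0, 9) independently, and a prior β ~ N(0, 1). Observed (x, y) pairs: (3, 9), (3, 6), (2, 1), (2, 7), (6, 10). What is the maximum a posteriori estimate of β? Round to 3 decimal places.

log p(β | y) = −Σ(yᵢ − βxᵢ)²/(2·9) − β²/(2·1) + const.
Setting the derivative to zero: Σxᵢ(yᵢ − βxᵢ)/9 − β/1 = 0, so β = Σxᵢyᵢ / (Σxᵢ² + σ²/τ²).
Σxᵢyᵢ = 3·9 + 3·6 + 2·1 + 2·7 + 6·10 = 121; Σxᵢ² = 62; σ²/τ² = 9.
β̂_MAP = 121 / (62 + 9) = 121/71 ≈ 1.704.

β̂_MAP = 1.704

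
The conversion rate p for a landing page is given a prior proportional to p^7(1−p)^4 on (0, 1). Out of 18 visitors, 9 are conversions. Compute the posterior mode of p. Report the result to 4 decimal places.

The prior density ∝ p^7(1−p)^4 is the kernel of Beta(8, 5).
Data: 9 successes in 18 trials. The binomial likelihood contributes p^9(1−p)^9, so the posterior is Beta(8+9, 5+9) = Beta(17, 14).
For Beta(a, b) with a, b > 1 the mode is (a−1)/(a+b−2) = 16/29 ≈ 0.5517.

p̂_MAP = 0.5517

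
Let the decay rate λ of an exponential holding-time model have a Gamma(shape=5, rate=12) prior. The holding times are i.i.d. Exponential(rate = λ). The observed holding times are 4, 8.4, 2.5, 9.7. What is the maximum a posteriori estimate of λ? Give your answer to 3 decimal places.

The Exponential(rate=λ) likelihood is ∝ λ^n e^(−λΣtᵢ). Here n = 4 and Σtᵢ = 4 + 8.4 + 2.5 + 9.7 = 24.6.
Posterior ∝ λ^4e^(−12λ) · λ^4e^(−24.6λ) = λ^8e^(−36.6λ), i.e. Gamma(9, 36.6).
Mode = (a−1)/b = 8/36.6 ≈ 0.219.

λ̂_MAP = 0.219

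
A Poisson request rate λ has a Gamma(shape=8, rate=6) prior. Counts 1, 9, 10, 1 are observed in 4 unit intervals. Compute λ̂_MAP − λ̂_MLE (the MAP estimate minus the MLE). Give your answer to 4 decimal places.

MAP − MLE = -2.4500

Σxᵢ = 21. Posterior is Gamma(29, 10); MAP = (29−1)/10 = 28/10 ≈ 2.80000.
MLE = x̄ = 21/4 ≈ 5.25000.
Difference = 28/10 − 21/4 = -49/20 ≈ -2.4500.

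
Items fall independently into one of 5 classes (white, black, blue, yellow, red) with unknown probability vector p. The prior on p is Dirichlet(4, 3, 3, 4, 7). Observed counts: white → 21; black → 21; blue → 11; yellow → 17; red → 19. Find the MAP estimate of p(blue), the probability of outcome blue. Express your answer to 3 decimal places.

MAP estimate of p(blue) = 0.124

The posterior is Dirichlet(αᵢ + nᵢ) = Dirichlet(25, 24, 14, 21, 26).
For a Dirichlet(a₁,…,a_K) with all aᵢ > 1, the mode has j-th component (aⱼ − 1)/(Σaᵢ − K).
Here Σaᵢ = 110 and K = 5, so p(blue) = (14 − 1)/(110 − 5) = 13/105 ≈ 0.124.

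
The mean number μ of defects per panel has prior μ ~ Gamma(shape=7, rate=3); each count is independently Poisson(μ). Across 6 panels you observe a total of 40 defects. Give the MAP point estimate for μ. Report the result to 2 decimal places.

μ̂_MAP = 5.11

Σxᵢ = 40, n = 6.
Posterior ∝ μ^6e^(−3μ) · μ^40e^(−6μ) = μ^46e^(−9μ), i.e. Gamma(shape=47, rate=9).
The mode of a Gamma(a, b) with a ≥ 1 (shape–rate) is (a−1)/b = 46/9 ≈ 5.11.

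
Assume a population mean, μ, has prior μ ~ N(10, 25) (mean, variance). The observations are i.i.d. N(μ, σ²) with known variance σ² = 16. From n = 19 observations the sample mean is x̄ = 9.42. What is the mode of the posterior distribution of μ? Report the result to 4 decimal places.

μ̂_MAP = 9.4389

n = 19, x̄ = 9.42.
For a Normal prior and Normal likelihood with known variance, the posterior is Normal; its mode equals its mean, the precision-weighted average.
Prior precision 1/σ₀² = 1/25 = 0.04; data precision n/σ² = 19/16 = 1.1875.
μ̂ = (0.04·10 + 1.1875·9.42) / (0.04 + 1.1875) = 11.58625/1.2275 = 9269/982 ≈ 9.4389.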